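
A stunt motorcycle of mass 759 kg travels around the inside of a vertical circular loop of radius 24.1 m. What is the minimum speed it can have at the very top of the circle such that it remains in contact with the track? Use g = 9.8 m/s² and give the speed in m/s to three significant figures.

At the highest point the centre is directly below, so both the weight and N act inward: N + mg = mv²/r.
At minimum speed N → 0, so mg = mv_min²/r ⇒ v_min = √(g r) = √(9.8 × 24.1) = 15.37 m/s.

15.4 m/s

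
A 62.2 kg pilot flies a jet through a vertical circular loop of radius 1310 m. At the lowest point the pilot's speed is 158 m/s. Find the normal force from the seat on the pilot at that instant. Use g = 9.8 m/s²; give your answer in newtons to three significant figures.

At the lowest point, N points up (toward the centre) and the weight mg points down (away from the centre), so the net inward force is N − mg = mv²/r.
N = m(v²/r + g) = 62.2 × ((158)²/1310 + 9.8) = 62.2 × (19.06 + 9.8) = 62.2 × 28.86 = 1795 N.

1790 N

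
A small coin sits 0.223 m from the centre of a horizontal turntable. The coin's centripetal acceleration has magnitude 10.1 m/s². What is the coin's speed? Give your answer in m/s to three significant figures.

1.50 m/s

a_c = v²/r ⇒ v = √(a_c · r) = √(10.1 × 0.223) = √2.252 = 1.501 m/s.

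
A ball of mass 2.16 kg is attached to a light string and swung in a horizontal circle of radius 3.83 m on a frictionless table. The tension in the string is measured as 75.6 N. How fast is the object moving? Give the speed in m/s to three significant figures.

T = m v²/r ⇒ v = √(T r / m) = √(75.6 × 3.83 / 2.16) = √134.0 = 11.58 m/s.

11.6 m/s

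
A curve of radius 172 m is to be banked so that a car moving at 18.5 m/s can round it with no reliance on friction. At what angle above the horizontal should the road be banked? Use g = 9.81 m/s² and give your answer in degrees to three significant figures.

For a frictionless banked turn: horizontally N sinθ = mv²/r and vertically N cosθ = mg.
Dividing: tanθ = v²/(r g) = (18.5)²/(172 × 9.81) = 342.2/1687 = 0.2028.
θ = arctan(0.2028) = 11.47°.

11.5°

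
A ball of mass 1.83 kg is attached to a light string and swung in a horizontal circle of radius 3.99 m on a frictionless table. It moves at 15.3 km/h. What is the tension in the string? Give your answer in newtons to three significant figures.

8.28 N

v = 15.3 km/h = 15.3/3.6 = 4.250 m/s.
The tension is the only horizontal force, so it supplies the full centripetal force: T = m v²/r = 1.83 × (4.250)²/3.99 = 1.83 × 18.06/3.99 = 8.284 N.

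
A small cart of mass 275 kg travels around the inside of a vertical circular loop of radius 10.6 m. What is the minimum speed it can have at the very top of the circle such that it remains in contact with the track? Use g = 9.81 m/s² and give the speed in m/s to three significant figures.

At the highest point the centre is directly below, so both the weight and N act inward: N + mg = mv²/r.
At minimum speed N → 0, so mg = mv_min²/r ⇒ v_min = √(g r) = √(9.81 × 10.6) = 10.20 m/s.

10.2 m/s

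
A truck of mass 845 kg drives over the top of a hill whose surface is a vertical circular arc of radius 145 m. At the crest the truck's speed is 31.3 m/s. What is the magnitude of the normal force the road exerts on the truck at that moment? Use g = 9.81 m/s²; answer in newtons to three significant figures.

2580 N

At the crest the centripetal acceleration points downward (toward the centre of the arc), so mg − N = mv²/r.
N = m(g − v²/r) = 845 × (9.81 − (31.3)²/145) = 845 × (9.81 − 6.756) = 845 × 3.054 = 2580 N.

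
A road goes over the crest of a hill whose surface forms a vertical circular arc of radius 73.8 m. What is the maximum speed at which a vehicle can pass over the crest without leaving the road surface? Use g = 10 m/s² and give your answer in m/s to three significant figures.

27.2 m/s

At the crest the centre of the circle is below the vehicle, so the net downward (centripetal) force is mg − N = mv²/r.
The vehicle leaves the road when N → 0, giving v_max = √(g r) = √(10.0 × 73.8) = 27.17 m/s.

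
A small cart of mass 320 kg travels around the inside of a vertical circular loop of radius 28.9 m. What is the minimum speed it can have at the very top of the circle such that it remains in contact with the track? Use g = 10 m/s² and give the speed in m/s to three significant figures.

At the highest point the centre is directly below, so both the weight and N act inward: N + mg = mv²/r.
At minimum speed N → 0, so mg = mv_min²/r ⇒ v_min = √(g r) = √(10.0 × 28.9) = 17.00 m/s.

17.0 m/s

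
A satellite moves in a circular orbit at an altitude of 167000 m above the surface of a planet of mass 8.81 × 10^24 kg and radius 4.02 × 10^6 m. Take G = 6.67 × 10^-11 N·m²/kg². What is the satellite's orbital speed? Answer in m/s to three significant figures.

11800 m/s

Orbital radius r = R + h = 4.02 × 10^6 + 167000 = 4.187 × 10^6 m.
Gravity supplies the centripetal force: G M m / r² = m v² / r, so v = √(GM/r).
v = √(6.67 × 10^-11 × 8.81 × 10^24 / 4.187 × 10^6) = √(1.403 × 10^8) = 11850 m/s.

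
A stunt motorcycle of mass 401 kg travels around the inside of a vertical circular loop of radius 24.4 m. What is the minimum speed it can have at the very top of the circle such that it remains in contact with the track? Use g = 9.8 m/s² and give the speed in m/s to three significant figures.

15.5 m/s

At the highest point the centre is directly below, so both the weight and N act inward: N + mg = mv²/r.
At minimum speed N → 0, so mg = mv_min²/r ⇒ v_min = √(g r) = √(9.8 × 24.4) = 15.46 m/s.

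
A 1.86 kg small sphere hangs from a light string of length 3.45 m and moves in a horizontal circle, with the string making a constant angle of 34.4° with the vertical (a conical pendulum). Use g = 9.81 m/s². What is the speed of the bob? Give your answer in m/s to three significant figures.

3.62 m/s

The radius of the circle is r = L sinθ = 3.45 × sin 34.4° = 1.949 m.
Horizontally T sinθ = mv²/r and vertically T cosθ = mg, so tanθ = v²/(rg).
v = √(r g tanθ) = √(1.949 × 9.81 × 0.6847) = √13.09 = 3.618 m/s.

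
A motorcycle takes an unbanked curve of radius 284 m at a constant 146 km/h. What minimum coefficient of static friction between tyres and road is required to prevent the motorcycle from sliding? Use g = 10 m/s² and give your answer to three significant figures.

0.579

v = 146/3.6 = 40.56 m/s.
Friction provides the centripetal force: μ_s m g = m v²/r, so μ_s = v²/(g r) = (40.56)²/(10.0 × 284) = 1645/2840 = 0.5791.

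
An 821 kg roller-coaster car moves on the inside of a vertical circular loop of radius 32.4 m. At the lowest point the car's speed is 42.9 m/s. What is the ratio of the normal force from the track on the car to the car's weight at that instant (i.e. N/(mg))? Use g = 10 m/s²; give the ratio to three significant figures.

At the bottom, N − mg = mv²/r, so N = m(v²/r + g) and N/(mg) = v²/(rg) + 1 = (42.9)²/(32.4 × 10.0) + 1 = 5.680 + 1 = 6.680.

6.68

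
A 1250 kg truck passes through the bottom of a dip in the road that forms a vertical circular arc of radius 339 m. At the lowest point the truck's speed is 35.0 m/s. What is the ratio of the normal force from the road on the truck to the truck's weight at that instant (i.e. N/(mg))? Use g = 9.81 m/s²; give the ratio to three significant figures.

At the bottom, N − mg = mv²/r, so N = m(v²/r + g) and N/(mg) = v²/(rg) + 1 = (35.0)²/(339 × 9.81) + 1 = 0.3684 + 1 = 1.368.

1.37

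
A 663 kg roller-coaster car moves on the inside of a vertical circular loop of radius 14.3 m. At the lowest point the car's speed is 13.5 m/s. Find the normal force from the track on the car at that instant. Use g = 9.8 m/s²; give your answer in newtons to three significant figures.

14900 N

At the lowest point, N points up (toward the centre) and the weight mg points down (away from the centre), so the net inward force is N − mg = mv²/r.
N = m(v²/r + g) = 663 × ((13.5)²/14.3 + 9.8) = 663 × (12.74 + 9.8) = 663 × 22.54 = 14950 N.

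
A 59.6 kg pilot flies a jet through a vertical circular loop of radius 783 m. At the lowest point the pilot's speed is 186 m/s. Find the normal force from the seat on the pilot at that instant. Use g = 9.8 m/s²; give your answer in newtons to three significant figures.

At the lowest point, N points up (toward the centre) and the weight mg points down (away from the centre), so the net inward force is N − mg = mv²/r.
N = m(v²/r + g) = 59.6 × ((186)²/783 + 9.8) = 59.6 × (44.18 + 9.8) = 59.6 × 53.98 = 3217 N.

3220 N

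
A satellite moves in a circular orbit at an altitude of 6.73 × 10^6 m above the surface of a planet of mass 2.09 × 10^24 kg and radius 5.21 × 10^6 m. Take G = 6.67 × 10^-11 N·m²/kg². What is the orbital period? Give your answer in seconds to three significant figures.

22000 s

r = R + h = 5.21 × 10^6 + 6.73 × 10^6 = 1.194 × 10^7 m. Gravity provides the centripetal force: G M m / r² = m v² / r ⇒ v = √(GM/r) = 3417 m/s.
T = 2πr/v = 2π × 1.194 × 10^7 / 3417 = 21960 s.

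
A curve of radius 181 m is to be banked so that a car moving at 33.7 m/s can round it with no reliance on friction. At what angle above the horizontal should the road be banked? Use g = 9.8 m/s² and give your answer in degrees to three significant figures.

32.6°

With no friction, the horizontal component of the normal force provides the centripetal force: N sinθ = mv²/r, while N cosθ = mg vertically.
Dividing: tanθ = v²/(r g) = (33.7)²/(181 × 9.8) = 1136/1774 = 0.6403.
θ = arctan(0.6403) = 32.63°.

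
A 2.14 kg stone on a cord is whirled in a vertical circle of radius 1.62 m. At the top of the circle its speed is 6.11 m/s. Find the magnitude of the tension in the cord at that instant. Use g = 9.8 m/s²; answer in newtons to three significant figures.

At the top, both T and the weight mg point inward (toward the centre), so T + mg = mv²/r.
T = m(v²/r − g) = 2.14 × ((6.11)²/1.62 − 9.8) = 2.14 × (23.04 − 9.8) = 2.14 × 13.24 = 28.34 N.

28.3 N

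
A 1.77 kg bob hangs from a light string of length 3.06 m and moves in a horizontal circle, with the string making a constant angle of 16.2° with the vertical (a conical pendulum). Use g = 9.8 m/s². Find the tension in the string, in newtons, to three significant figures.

18.1 N

Vertically the bob has no acceleration, so T cosθ = mg.
T = mg/cosθ = 1.77 × 9.8 / cos 16.2° = 17.35/0.9603 = 18.06 N.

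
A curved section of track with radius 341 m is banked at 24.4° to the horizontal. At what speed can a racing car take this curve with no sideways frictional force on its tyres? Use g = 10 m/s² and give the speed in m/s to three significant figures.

On a frictionless banked curve, N sinθ = mv²/r and N cosθ = mg, so tanθ = v²/(rg).
v = √(r g tanθ) = √(341 × 10.0 × tan 24.4°) = √(341 × 10.0 × 0.4536) = √1547 = 39.33 m/s.

39.3 m/s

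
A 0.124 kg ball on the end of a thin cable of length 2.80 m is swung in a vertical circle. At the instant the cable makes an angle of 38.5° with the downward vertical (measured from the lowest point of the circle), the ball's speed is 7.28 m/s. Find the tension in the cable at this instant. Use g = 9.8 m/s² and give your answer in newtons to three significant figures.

Take the radial direction toward the centre of the circle as positive. The component of the weight along the string toward the centre is −mg cos φ (φ measured from the bottom), so Newton's second law along the string gives T − mg cos φ = m v²/r.
cos 38.5° = 0.7826, so T = m(v²/r + g cos φ) = 0.124 × ((7.28)²/2.80 + 9.8 × 0.7826) = 0.124 × (18.93 + (7.670)) = 0.124 × 26.60 = 3.298 N.

3.30 N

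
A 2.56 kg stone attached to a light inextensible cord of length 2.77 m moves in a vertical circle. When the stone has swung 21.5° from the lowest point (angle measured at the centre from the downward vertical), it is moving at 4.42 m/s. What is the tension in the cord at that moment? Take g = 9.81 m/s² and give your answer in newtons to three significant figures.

Take the radial direction toward the centre of the circle as positive. The component of the weight along the string toward the centre is −mg cos φ (φ measured from the bottom), so Newton's second law along the string gives T − mg cos φ = m v²/r.
cos 21.5° = 0.9304, so T = m(v²/r + g cos φ) = 2.56 × ((4.42)²/2.77 + 9.81 × 0.9304) = 2.56 × (7.053 + (9.127)) = 2.56 × 16.18 = 41.42 N.

41.4 N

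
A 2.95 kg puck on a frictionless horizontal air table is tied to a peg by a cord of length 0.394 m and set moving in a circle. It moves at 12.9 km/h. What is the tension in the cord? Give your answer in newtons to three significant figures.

96.1 N

v = 12.9 km/h = 12.9/3.6 = 3.583 m/s.
The tension is the only horizontal force, so it supplies the full centripetal force: T = m v²/r = 2.95 × (3.583)²/0.394 = 2.95 × 12.84/0.394 = 96.14 N.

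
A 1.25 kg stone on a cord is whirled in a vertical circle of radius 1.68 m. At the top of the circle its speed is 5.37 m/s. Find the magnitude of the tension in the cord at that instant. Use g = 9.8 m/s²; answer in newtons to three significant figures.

At the top, both T and the weight mg point inward (toward the centre), so T + mg = mv²/r.
T = m(v²/r − g) = 1.25 × ((5.37)²/1.68 − 9.8) = 1.25 × (17.16 − 9.8) = 1.25 × 7.365 = 9.206 N.

9.21 N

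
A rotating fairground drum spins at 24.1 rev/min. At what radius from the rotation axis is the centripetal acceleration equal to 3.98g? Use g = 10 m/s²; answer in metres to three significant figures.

ω = 24.1 rev/min × 2π/60 = 2.524 rad/s.
a_c = ω²r = 3.98g ⇒ r = 3.98 × 10.0 / (2.524)² = 39.80/6.369 = 6.249 m.

6.25 m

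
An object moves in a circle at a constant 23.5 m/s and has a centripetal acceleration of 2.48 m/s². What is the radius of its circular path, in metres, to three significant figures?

223 m

a_c = v²/r ⇒ r = v²/a_c = (23.5)²/2.48 = 552.2/2.48 = 222.7 m.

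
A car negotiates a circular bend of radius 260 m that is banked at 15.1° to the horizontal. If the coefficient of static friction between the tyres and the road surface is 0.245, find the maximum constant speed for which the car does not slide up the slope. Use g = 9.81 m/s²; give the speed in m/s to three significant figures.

37.5 m/s

At the maximum speed, friction acts down the slope at its limiting value f = μN. Radially (horizontal, toward centre): N sinθ + μN cosθ = mv²/r. Vertically: N cosθ − μN sinθ = mg.
Dividing: v² = r g (sinθ + μcosθ)/(cosθ − μsinθ).
sinθ + μcosθ = 0.2605 + 0.245×0.9655 = 0.4970; cosθ − μsinθ = 0.9655 − 0.245×0.2605 = 0.9016.
v² = 260 × 9.81 × 0.4970/0.9016 = 1406 m²/s², so v = 37.50 m/s.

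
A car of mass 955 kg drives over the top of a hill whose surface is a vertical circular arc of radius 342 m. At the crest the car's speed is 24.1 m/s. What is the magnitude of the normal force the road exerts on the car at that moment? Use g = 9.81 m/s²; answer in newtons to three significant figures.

7750 N

At the crest the centripetal acceleration points downward (toward the centre of the arc), so mg − N = mv²/r.
N = m(g − v²/r) = 955 × (9.81 − (24.1)²/342) = 955 × (9.81 − 1.698) = 955 × 8.112 = 7747 N.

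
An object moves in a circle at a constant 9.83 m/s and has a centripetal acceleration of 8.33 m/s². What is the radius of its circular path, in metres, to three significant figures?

11.6 m

a_c = v²/r ⇒ r = v²/a_c = (9.83)²/8.33 = 96.63/8.33 = 11.60 m.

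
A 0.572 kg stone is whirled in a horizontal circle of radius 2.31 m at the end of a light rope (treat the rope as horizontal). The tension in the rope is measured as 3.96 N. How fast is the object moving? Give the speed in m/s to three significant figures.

T = m v²/r ⇒ v = √(T r / m) = √(3.96 × 2.31 / 0.572) = √15.99 = 3.999 m/s.

4.00 m/s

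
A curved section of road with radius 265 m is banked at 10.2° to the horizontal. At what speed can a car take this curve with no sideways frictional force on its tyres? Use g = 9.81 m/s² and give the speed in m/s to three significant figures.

On a frictionless banked curve, N sinθ = mv²/r and N cosθ = mg, so tanθ = v²/(rg).
v = √(r g tanθ) = √(265 × 9.81 × tan 10.2°) = √(265 × 9.81 × 0.1799) = √467.8 = 21.63 m/s.

21.6 m/s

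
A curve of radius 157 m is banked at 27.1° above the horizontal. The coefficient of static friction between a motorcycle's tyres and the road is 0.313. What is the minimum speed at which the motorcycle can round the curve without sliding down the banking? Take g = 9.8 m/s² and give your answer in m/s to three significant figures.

At the minimum speed, friction acts up the slope at its limiting value f = μN. Radially (horizontal, toward centre): N sinθ − μN cosθ = mv²/r. Vertically: N cosθ + μN sinθ = mg.
Dividing: v² = r g (sinθ − μcosθ)/(cosθ + μsinθ).
sinθ − μcosθ = 0.4555 − 0.313×0.8902 = 0.1769; cosθ + μsinθ = 0.8902 + 0.313×0.4555 = 1.033.
v² = 157 × 9.8 × 0.1769/1.033 = 263.5 m²/s², so v = 16.23 m/s.

16.2 m/s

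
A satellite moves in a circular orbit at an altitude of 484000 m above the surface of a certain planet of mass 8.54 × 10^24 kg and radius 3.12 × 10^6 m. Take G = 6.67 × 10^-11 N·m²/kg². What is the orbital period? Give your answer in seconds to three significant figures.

r = R + h = 3.12 × 10^6 + 484000 = 3.604 × 10^6 m. Gravity provides the centripetal force: G M m / r² = m v² / r ⇒ v = √(GM/r) = 12570 m/s.
T = 2πr/v = 2π × 3.604 × 10^6 / 12570 = 1801 s.

1800 s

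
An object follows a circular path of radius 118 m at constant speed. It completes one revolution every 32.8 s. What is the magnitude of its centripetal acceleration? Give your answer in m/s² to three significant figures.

v = 2πr/T = 2π × 118/32.8 = 22.60 m/s.
a_c = v²/r = (22.60)²/118 = 510.9/118 = 4.330 m/s².

4.33 m/s²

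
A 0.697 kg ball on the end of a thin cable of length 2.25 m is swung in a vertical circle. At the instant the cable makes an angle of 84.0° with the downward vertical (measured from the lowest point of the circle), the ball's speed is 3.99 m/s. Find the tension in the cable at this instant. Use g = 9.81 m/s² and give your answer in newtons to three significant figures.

5.65 N

Take the radial direction toward the centre of the circle as positive. The component of the weight along the string toward the centre is −mg cos φ (φ measured from the bottom), so Newton's second law along the string gives T − mg cos φ = m v²/r.
cos 84.0° = 0.1045, so T = m(v²/r + g cos φ) = 0.697 × ((3.99)²/2.25 + 9.81 × 0.1045) = 0.697 × (7.076 + (1.025)) = 0.697 × 8.101 = 5.646 N.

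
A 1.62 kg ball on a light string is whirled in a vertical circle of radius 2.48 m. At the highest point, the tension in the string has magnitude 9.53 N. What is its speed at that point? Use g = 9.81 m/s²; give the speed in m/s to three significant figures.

6.24 m/s

At the top, T + mg = mv²/r, so v = √(r(T/m + g)) = √(2.48 × (9.53/1.62 + 9.81)) = √(2.48 × 15.69) = √38.92 = 6.238 m/s.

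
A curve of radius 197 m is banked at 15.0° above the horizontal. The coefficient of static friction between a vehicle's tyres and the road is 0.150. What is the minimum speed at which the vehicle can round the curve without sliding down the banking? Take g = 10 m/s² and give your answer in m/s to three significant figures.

At the minimum speed, friction acts up the slope at its limiting value f = μN. Radially (horizontal, toward centre): N sinθ − μN cosθ = mv²/r. Vertically: N cosθ + μN sinθ = mg.
Dividing: v² = r g (sinθ − μcosθ)/(cosθ + μsinθ).
sinθ − μcosθ = 0.2588 − 0.150×0.9659 = 0.1139; cosθ + μsinθ = 0.9659 + 0.150×0.2588 = 1.005.
v² = 197 × 10.0 × 0.1139/1.005 = 223.4 m²/s², so v = 14.95 m/s.

14.9 m/s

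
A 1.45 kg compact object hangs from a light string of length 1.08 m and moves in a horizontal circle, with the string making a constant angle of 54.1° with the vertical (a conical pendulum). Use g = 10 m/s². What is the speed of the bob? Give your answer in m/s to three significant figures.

3.48 m/s

The radius of the circle is r = L sinθ = 1.08 × sin 54.1° = 0.8748 m.
Horizontally T sinθ = mv²/r and vertically T cosθ = mg, so tanθ = v²/(rg).
v = √(r g tanθ) = √(0.8748 × 10.0 × 1.381) = √12.09 = 3.476 m/s.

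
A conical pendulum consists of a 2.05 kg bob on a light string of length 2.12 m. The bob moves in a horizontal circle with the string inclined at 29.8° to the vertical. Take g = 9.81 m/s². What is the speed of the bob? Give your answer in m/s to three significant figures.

2.43 m/s

The radius of the circle is r = L sinθ = 2.12 × sin 29.8° = 1.054 m.
Horizontally T sinθ = mv²/r and vertically T cosθ = mg, so tanθ = v²/(rg).
v = √(r g tanθ) = √(1.054 × 9.81 × 0.5727) = √5.919 = 2.433 m/s.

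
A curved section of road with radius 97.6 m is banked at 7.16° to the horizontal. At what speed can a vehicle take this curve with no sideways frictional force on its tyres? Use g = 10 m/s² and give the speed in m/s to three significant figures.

11.1 m/s

On a frictionless banked curve, N sinθ = mv²/r and N cosθ = mg, so tanθ = v²/(rg).
v = √(r g tanθ) = √(97.6 × 10.0 × tan 7.16°) = √(97.6 × 10.0 × 0.1256) = √122.6 = 11.07 m/s.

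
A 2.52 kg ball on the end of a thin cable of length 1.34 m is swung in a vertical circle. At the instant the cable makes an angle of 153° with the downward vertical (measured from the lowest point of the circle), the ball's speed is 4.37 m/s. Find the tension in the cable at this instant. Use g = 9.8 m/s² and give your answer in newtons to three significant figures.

13.9 N

Take the radial direction toward the centre of the circle as positive. The component of the weight along the string toward the centre is −mg cos φ (φ measured from the bottom), so Newton's second law along the string gives T − mg cos φ = m v²/r.
cos 153° = -0.8910, so T = m(v²/r + g cos φ) = 2.52 × ((4.37)²/1.34 + 9.8 × -0.8910) = 2.52 × (14.25 + (-8.732)) = 2.52 × 5.520 = 13.91 N.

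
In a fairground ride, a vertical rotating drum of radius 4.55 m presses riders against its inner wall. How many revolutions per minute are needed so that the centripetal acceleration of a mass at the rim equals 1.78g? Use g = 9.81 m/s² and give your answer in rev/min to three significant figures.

18.7 rev/min

Require ω²r = 1.78g, so ω = √(1.78 × 9.81/4.55) = 1.959 rad/s.
In rev/min: ω × 60/(2π) = 1.959 × 60/(2π) = 18.71 rev/min.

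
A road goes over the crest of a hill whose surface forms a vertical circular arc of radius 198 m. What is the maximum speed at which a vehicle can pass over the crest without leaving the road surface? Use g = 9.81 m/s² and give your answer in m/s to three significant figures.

44.1 m/s

At the crest the centre of the circle is below the vehicle, so the net downward (centripetal) force is mg − N = mv²/r.
The vehicle leaves the road when N → 0, giving v_max = √(g r) = √(9.81 × 198) = 44.07 m/s.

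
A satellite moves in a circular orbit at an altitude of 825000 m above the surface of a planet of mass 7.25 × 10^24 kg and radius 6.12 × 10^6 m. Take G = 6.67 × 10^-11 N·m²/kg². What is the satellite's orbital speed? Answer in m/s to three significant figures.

8340 m/s

Orbital radius r = R + h = 6.12 × 10^6 + 825000 = 6.945 × 10^6 m.
Gravity supplies the centripetal force: G M m / r² = m v² / r, so v = √(GM/r).
v = √(6.67 × 10^-11 × 7.25 × 10^24 / 6.945 × 10^6) = √(6.963 × 10^7) = 8344 m/s.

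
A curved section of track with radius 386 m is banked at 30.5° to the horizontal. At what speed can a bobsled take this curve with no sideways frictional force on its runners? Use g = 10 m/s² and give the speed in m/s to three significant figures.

47.7 m/s

On a frictionless banked curve, N sinθ = mv²/r and N cosθ = mg, so tanθ = v²/(rg).
v = √(r g tanθ) = √(386 × 10.0 × tan 30.5°) = √(386 × 10.0 × 0.5890) = √2274 = 47.68 m/s.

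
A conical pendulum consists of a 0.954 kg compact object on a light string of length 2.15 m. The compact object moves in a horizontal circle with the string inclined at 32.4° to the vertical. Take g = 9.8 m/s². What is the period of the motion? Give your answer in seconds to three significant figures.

2.70 s

r = L sinθ = 1.152 m. From T sinθ = mω²r and T cosθ = mg: tanθ = ω²r/g, so ω² = g tanθ / r = g/(L cosθ).
ω = √(g/(L cosθ)) = √(9.8/(2.15 × 0.8443)) = √5.399 = 2.323 rad/s.
Period = 2π/ω = 2.704 s.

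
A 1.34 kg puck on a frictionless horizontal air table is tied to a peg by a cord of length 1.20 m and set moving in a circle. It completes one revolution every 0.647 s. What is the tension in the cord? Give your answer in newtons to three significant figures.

v = 2πr/T = 2π × 1.20/0.647 = 11.65 m/s.
The tension is the only horizontal force, so it supplies the full centripetal force: T = m v²/r = 1.34 × (11.65)²/1.20 = 1.34 × 135.8/1.20 = 151.6 N.

152 N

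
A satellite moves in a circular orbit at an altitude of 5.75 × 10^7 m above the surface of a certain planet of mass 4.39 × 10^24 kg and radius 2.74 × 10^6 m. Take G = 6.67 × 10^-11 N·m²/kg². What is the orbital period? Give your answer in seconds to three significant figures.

r = R + h = 2.74 × 10^6 + 5.75 × 10^7 = 6.024 × 10^7 m. Gravity provides the centripetal force: G M m / r² = m v² / r ⇒ v = √(GM/r) = 2205 m/s.
T = 2πr/v = 2π × 6.024 × 10^7 / 2205 = 171700 s.

172000 s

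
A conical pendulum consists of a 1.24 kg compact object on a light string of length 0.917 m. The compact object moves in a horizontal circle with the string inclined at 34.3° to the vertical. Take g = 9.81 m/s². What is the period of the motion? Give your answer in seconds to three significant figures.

r = L sinθ = 0.5168 m. From T sinθ = mω²r and T cosθ = mg: tanθ = ω²r/g, so ω² = g tanθ / r = g/(L cosθ).
ω = √(g/(L cosθ)) = √(9.81/(0.917 × 0.8261)) = √12.95 = 3.599 rad/s.
Period = 2π/ω = 1.746 s.

1.75 s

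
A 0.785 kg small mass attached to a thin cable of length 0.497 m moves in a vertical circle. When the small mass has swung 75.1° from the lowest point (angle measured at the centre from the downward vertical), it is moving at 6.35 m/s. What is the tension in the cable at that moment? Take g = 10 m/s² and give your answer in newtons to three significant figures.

65.7 N

Take the radial direction toward the centre of the circle as positive. The component of the weight along the string toward the centre is −mg cos φ (φ measured from the bottom), so Newton's second law along the string gives T − mg cos φ = m v²/r.
cos 75.1° = 0.2571, so T = m(v²/r + g cos φ) = 0.785 × ((6.35)²/0.497 + 10.0 × 0.2571) = 0.785 × (81.13 + (2.571)) = 0.785 × 83.70 = 65.71 N.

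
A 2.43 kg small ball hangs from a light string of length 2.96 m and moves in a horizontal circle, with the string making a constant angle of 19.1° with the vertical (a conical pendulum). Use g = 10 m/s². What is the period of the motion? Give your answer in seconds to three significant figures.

3.32 s

r = L sinθ = 0.9686 m. From T sinθ = mω²r and T cosθ = mg: tanθ = ω²r/g, so ω² = g tanθ / r = g/(L cosθ).
ω = √(g/(L cosθ)) = √(10.0/(2.96 × 0.9449)) = √3.575 = 1.891 rad/s.
Period = 2π/ω = 3.323 s.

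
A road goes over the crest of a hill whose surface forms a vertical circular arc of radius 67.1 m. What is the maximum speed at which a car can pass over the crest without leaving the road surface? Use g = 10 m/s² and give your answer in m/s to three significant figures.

25.9 m/s

At the crest the centre of the circle is below the car, so the net downward (centripetal) force is mg − N = mv²/r.
The car leaves the road when N → 0, giving v_max = √(g r) = √(10.0 × 67.1) = 25.90 m/s.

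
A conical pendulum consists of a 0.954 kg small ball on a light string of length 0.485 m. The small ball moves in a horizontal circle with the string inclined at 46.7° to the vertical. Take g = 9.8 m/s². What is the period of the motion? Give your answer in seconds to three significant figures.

r = L sinθ = 0.3530 m. From T sinθ = mω²r and T cosθ = mg: tanθ = ω²r/g, so ω² = g tanθ / r = g/(L cosθ).
ω = √(g/(L cosθ)) = √(9.8/(0.485 × 0.6858)) = √29.46 = 5.428 rad/s.
Period = 2π/ω = 1.158 s.

1.16 s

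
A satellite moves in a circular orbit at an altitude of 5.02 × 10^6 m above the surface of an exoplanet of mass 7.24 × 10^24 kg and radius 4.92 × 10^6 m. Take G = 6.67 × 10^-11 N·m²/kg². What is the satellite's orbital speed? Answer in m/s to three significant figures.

Orbital radius r = R + h = 4.92 × 10^6 + 5.02 × 10^6 = 9.940 × 10^6 m.
Gravity supplies the centripetal force: G M m / r² = m v² / r, so v = √(GM/r).
v = √(6.67 × 10^-11 × 7.24 × 10^24 / 9.940 × 10^6) = √(4.858 × 10^7) = 6970 m/s.

6970 m/s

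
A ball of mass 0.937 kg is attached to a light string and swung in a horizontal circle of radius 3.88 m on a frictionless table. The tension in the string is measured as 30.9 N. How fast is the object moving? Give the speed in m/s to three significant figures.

11.3 m/s

T = m v²/r ⇒ v = √(T r / m) = √(30.9 × 3.88 / 0.937) = √128.0 = 11.31 m/s.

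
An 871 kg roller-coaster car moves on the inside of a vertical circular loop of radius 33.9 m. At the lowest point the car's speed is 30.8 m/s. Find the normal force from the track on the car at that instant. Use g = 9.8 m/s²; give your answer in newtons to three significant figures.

At the lowest point, N points up (toward the centre) and the weight mg points down (away from the centre), so the net inward force is N − mg = mv²/r.
N = m(v²/r + g) = 871 × ((30.8)²/33.9 + 9.8) = 871 × (27.98 + 9.8) = 871 × 37.78 = 32910 N.

32900 N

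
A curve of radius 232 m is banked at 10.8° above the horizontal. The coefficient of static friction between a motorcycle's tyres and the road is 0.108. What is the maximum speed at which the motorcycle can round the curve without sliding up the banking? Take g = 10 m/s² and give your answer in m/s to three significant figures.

26.6 m/s

At the maximum speed, friction acts down the slope at its limiting value f = μN. Radially (horizontal, toward centre): N sinθ + μN cosθ = mv²/r. Vertically: N cosθ − μN sinθ = mg.
Dividing: v² = r g (sinθ + μcosθ)/(cosθ − μsinθ).
sinθ + μcosθ = 0.1874 + 0.108×0.9823 = 0.2935; cosθ − μsinθ = 0.9823 − 0.108×0.1874 = 0.9621.
v² = 232 × 10.0 × 0.2935/0.9621 = 707.7 m²/s², so v = 26.60 m/s.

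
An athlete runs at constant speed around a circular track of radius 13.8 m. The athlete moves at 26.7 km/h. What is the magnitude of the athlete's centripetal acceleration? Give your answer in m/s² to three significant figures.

v = 26.7 km/h = 26.7/3.6 = 7.417 m/s.
a_c = v²/r = (7.417)²/13.8 = 55.01/13.8 = 3.986 m/s².

3.99 m/s²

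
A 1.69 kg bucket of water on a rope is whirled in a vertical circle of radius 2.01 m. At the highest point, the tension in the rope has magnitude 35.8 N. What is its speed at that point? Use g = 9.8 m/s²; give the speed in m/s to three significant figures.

At the top, T + mg = mv²/r, so v = √(r(T/m + g)) = √(2.01 × (35.8/1.69 + 9.8)) = √(2.01 × 30.98) = √62.28 = 7.892 m/s.

7.89 m/s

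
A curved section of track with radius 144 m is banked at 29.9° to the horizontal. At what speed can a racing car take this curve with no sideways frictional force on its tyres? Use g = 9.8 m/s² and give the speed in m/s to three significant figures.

28.5 m/s

On a frictionless banked curve, N sinθ = mv²/r and N cosθ = mg, so tanθ = v²/(rg).
v = √(r g tanθ) = √(144 × 9.8 × tan 29.9°) = √(144 × 9.8 × 0.5750) = √811.5 = 28.49 m/s.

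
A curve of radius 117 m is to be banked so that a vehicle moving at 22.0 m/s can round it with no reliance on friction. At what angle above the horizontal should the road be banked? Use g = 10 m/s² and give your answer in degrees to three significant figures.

22.5°

For a frictionless banked turn: horizontally N sinθ = mv²/r and vertically N cosθ = mg.
Dividing: tanθ = v²/(r g) = (22.0)²/(117 × 10.0) = 484.0/1170 = 0.4137.
θ = arctan(0.4137) = 22.47°.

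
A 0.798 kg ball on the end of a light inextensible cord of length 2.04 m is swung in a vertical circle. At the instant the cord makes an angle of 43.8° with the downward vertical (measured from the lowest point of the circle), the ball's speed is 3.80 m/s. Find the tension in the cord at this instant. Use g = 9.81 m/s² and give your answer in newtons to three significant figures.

11.3 N

Take the radial direction toward the centre of the circle as positive. The component of the weight along the string toward the centre is −mg cos φ (φ measured from the bottom), so Newton's second law along the string gives T − mg cos φ = m v²/r.
cos 43.8° = 0.7218, so T = m(v²/r + g cos φ) = 0.798 × ((3.80)²/2.04 + 9.81 × 0.7218) = 0.798 × (7.078 + (7.080)) = 0.798 × 14.16 = 11.30 N.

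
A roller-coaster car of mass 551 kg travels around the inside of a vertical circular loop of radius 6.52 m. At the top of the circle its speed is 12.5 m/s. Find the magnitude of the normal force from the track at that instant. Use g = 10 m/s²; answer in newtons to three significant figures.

7690 N

At the top, both N and the weight mg point inward (toward the centre), so N + mg = mv²/r.
N = m(v²/r − g) = 551 × ((12.5)²/6.52 − 10.0) = 551 × (23.96 − 10.0) = 551 × 13.96 = 7695 N.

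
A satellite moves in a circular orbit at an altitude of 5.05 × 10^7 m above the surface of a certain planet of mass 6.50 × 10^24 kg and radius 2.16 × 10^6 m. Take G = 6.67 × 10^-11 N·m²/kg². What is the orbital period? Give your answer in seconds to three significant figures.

r = R + h = 2.16 × 10^6 + 5.05 × 10^7 = 5.266 × 10^7 m. Gravity provides the centripetal force: G M m / r² = m v² / r ⇒ v = √(GM/r) = 2869 m/s.
T = 2πr/v = 2π × 5.266 × 10^7 / 2869 = 115300 s.

115000 s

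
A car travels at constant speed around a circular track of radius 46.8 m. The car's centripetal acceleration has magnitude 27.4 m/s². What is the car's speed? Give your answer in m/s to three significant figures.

a_c = v²/r ⇒ v = √(a_c · r) = √(27.4 × 46.8) = √1282 = 35.81 m/s.

35.8 m/s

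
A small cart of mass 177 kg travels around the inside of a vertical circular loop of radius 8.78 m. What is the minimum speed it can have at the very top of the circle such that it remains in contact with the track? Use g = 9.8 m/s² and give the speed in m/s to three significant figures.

9.28 m/s

At the highest point the centre is directly below, so both the weight and N act inward: N + mg = mv²/r.
At minimum speed N → 0, so mg = mv_min²/r ⇒ v_min = √(g r) = √(9.8 × 8.78) = 9.276 m/s.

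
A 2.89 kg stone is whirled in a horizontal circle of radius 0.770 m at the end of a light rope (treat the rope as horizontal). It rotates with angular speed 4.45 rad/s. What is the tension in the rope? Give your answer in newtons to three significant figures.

44.1 N

v = ωr = 4.45 × 0.770 = 3.427 m/s.
The tension is the only horizontal force, so it supplies the full centripetal force: T = m v²/r = 2.89 × (3.427)²/0.770 = 2.89 × 11.74/0.770 = 44.07 N.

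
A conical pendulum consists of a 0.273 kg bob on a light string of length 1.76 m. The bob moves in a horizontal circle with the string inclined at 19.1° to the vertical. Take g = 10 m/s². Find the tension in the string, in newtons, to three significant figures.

2.89 N

Vertically the bob has no acceleration, so T cosθ = mg.
T = mg/cosθ = 0.273 × 10.0 / cos 19.1° = 2.730/0.9449 = 2.889 N.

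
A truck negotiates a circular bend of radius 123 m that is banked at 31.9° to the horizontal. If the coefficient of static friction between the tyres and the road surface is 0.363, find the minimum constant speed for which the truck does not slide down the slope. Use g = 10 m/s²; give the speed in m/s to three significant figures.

At the minimum speed, friction acts up the slope at its limiting value f = μN. Radially (horizontal, toward centre): N sinθ − μN cosθ = mv²/r. Vertically: N cosθ + μN sinθ = mg.
Dividing: v² = r g (sinθ − μcosθ)/(cosθ + μsinθ).
sinθ − μcosθ = 0.5284 − 0.363×0.8490 = 0.2203; cosθ + μsinθ = 0.8490 + 0.363×0.5284 = 1.041.
v² = 123 × 10.0 × 0.2203/1.041 = 260.3 m²/s², so v = 16.13 m/s.

16.1 m/s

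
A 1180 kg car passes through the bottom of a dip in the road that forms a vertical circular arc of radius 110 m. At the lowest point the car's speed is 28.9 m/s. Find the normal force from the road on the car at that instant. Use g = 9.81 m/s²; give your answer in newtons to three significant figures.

20500 N

At the lowest point, N points up (toward the centre) and the weight mg points down (away from the centre), so the net inward force is N − mg = mv²/r.
N = m(v²/r + g) = 1180 × ((28.9)²/110 + 9.81) = 1180 × (7.593 + 9.81) = 1180 × 17.40 = 20540 N.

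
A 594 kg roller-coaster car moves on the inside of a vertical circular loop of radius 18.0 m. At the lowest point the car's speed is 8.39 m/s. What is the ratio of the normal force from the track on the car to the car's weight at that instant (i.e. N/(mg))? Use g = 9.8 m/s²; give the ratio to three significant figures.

1.40

At the bottom, N − mg = mv²/r, so N = m(v²/r + g) and N/(mg) = v²/(rg) + 1 = (8.39)²/(18.0 × 9.8) + 1 = 0.3990 + 1 = 1.399.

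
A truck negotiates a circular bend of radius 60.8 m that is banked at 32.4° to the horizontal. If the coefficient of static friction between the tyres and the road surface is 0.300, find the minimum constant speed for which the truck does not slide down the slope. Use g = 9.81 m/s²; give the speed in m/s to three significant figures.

At the minimum speed, friction acts up the slope at its limiting value f = μN. Radially (horizontal, toward centre): N sinθ − μN cosθ = mv²/r. Vertically: N cosθ + μN sinθ = mg.
Dividing: v² = r g (sinθ − μcosθ)/(cosθ + μsinθ).
sinθ − μcosθ = 0.5358 − 0.300×0.8443 = 0.2825; cosθ + μsinθ = 0.8443 + 0.300×0.5358 = 1.005.
v² = 60.8 × 9.81 × 0.2825/1.005 = 167.7 m²/s², so v = 12.95 m/s.

12.9 m/s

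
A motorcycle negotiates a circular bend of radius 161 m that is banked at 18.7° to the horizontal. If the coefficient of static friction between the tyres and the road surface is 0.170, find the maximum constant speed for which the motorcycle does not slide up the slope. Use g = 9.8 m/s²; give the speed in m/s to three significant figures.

29.2 m/s

At the maximum speed, friction acts down the slope at its limiting value f = μN. Radially (horizontal, toward centre): N sinθ + μN cosθ = mv²/r. Vertically: N cosθ − μN sinθ = mg.
Dividing: v² = r g (sinθ + μcosθ)/(cosθ − μsinθ).
sinθ + μcosθ = 0.3206 + 0.170×0.9472 = 0.4816; cosθ − μsinθ = 0.9472 − 0.170×0.3206 = 0.8927.
v² = 161 × 9.8 × 0.4816/0.8927 = 851.3 m²/s², so v = 29.18 m/s.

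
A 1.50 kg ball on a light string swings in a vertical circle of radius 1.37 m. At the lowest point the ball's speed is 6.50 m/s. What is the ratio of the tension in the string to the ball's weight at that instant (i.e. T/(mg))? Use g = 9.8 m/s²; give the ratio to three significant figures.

At the bottom, T − mg = mv²/r, so T = m(v²/r + g) and T/(mg) = v²/(rg) + 1 = (6.50)²/(1.37 × 9.8) + 1 = 3.147 + 1 = 4.147.

4.15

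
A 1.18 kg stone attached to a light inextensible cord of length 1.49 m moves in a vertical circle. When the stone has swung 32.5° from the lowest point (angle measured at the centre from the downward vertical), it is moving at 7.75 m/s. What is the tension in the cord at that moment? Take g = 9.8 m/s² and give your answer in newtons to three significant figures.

Take the radial direction toward the centre of the circle as positive. The component of the weight along the string toward the centre is −mg cos φ (φ measured from the bottom), so Newton's second law along the string gives T − mg cos φ = m v²/r.
cos 32.5° = 0.8434, so T = m(v²/r + g cos φ) = 1.18 × ((7.75)²/1.49 + 9.8 × 0.8434) = 1.18 × (40.31 + (8.265)) = 1.18 × 48.58 = 57.32 N.

57.3 N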